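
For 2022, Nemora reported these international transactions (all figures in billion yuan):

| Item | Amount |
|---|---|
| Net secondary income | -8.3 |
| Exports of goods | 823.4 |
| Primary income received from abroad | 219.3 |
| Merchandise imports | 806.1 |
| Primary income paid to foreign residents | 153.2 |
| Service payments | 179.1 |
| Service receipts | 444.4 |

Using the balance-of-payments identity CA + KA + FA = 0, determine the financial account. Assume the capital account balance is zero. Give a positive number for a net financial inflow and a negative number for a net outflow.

Goods balance = 823.4 - 806.1 = 17.3
Services balance = 444.4 - 179.1 = 265.3
Trade balance (goods + services) = 17.3 + 265.3 = 282.6
Net primary income = 219.3 - 153.2 = 66.1
Net secondary income = -8.3
Current account = 282.6 + 66.1 + (-8.3) = 340.4
Financial account = -(340.4) = -340.4

-340.4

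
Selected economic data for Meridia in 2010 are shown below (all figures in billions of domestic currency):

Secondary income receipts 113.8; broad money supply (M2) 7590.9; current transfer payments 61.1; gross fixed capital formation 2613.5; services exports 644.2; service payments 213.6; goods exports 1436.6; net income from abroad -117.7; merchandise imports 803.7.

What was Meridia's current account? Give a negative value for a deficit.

998.5

Goods balance = 1436.6 - 803.7 = 632.9
Services balance = 644.2 - 213.6 = 430.6
Trade balance (goods + services) = 632.9 + 430.6 = 1063.5
Net primary income = -117.7
Net secondary income = 113.8 - 61.1 = 52.7
Current account = 1063.5 + (-117.7) + 52.7 = 998.5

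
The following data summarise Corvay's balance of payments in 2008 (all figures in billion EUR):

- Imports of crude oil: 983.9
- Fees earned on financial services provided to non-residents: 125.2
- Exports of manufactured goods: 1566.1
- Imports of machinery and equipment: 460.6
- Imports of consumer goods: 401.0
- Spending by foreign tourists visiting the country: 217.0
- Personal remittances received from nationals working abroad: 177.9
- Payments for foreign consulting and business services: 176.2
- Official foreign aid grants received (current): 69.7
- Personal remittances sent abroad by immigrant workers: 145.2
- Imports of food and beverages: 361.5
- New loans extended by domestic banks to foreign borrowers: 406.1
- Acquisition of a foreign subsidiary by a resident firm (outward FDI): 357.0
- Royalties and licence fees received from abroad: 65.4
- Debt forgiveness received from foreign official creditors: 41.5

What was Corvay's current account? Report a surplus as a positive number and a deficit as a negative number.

-307.1

Goods: -361.5 - 460.6 + 1566.1 - 401.0 - 983.9 = -640.9
Services: 125.2 - 176.2 + 217.0 + 65.4 = 231.4
Secondary income: 177.9 + 69.7 - 145.2 = 102.4
Current account = (-640.9) + 231.4 + 102.4 = -307.1
(Excluded from the current account — financial account: new loans extended by domestic banks to foreign borrowers 406.1, acquisition of a foreign subsidiary by a resident firm (outward FDI) 357.0; capital account: debt forgiveness received from foreign official creditors 41.5.)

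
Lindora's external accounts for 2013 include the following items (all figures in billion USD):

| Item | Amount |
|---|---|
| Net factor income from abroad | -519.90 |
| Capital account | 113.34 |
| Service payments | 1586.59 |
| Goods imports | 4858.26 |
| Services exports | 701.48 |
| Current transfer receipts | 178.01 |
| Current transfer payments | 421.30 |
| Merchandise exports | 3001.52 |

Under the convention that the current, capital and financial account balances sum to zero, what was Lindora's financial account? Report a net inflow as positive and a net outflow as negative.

3391.70

Goods balance = 3001.52 - 4858.26 = -1856.74
Services balance = 701.48 - 1586.59 = -885.11
Trade balance (goods + services) = -1856.74 + (-885.11) = -2741.85
Net primary income = -519.90
Net secondary income = 178.01 - 421.30 = -243.29
Current account = -2741.85 + (-519.90) + (-243.29) = -3505.04
Financial account = -(-3505.04 + 113.34) = 3391.70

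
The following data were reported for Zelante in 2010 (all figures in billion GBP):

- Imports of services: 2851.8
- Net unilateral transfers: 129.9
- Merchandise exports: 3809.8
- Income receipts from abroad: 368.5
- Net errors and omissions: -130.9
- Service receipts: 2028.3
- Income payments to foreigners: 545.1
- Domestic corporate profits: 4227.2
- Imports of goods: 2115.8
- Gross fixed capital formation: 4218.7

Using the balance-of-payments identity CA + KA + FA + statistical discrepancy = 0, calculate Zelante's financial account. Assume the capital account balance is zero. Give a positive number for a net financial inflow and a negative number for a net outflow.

Goods balance = 3809.8 - 2115.8 = 1694.0
Services balance = 2028.3 - 2851.8 = -823.5
Trade balance (goods + services) = 1694.0 + (-823.5) = 870.5
Net primary income = 368.5 - 545.1 = -176.6
Net secondary income = 129.9
Current account = 870.5 + (-176.6) + 129.9 = 823.8
Financial account = -(823.8 + (-130.9)) = -692.9

-692.9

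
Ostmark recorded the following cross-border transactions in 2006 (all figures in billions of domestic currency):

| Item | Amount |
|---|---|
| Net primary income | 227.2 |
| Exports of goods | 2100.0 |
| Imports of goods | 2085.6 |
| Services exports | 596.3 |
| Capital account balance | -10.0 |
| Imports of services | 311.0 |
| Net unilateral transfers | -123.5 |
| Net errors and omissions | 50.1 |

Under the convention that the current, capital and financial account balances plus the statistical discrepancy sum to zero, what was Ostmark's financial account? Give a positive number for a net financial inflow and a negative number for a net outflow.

Goods balance = 2100.0 - 2085.6 = 14.4
Services balance = 596.3 - 311.0 = 285.3
Trade balance (goods + services) = 14.4 + 285.3 = 299.7
Net primary income = 227.2
Net secondary income = -123.5
Current account = 299.7 + 227.2 + (-123.5) = 403.4
Financial account = -(403.4 + (-10.0) + 50.1) = -443.5

-443.5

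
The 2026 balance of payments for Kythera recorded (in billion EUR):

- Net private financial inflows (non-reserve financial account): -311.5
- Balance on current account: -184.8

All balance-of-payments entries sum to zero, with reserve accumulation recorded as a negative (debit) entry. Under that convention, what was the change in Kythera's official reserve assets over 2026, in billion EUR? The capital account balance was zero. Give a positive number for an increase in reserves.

-496.3

Official reserve transactions balance = -((-184.8) + (-311.5)) = 496.3
An accumulation of reserves is recorded as a debit (negative entry), so the change in the stock of reserves is the negative of that balance.
Change in official reserves = -(496.3) = -496.3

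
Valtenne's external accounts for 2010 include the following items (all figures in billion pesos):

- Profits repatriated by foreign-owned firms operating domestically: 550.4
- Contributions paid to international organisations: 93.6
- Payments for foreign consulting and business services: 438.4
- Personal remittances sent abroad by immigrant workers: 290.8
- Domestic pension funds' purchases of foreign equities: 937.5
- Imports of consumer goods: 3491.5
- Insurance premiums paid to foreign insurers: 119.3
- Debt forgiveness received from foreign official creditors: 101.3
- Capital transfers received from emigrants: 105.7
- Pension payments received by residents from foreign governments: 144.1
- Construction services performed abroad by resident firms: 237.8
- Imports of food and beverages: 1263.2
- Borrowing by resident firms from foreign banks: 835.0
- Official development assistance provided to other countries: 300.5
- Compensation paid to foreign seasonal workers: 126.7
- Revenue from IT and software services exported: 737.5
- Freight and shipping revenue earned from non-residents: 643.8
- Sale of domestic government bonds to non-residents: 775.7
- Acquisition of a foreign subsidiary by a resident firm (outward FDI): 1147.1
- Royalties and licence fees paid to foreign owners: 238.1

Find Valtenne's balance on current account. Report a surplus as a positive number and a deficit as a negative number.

-5149.3

Goods: -1263.2 - 3491.5 = -4754.7
Services: 643.8 - 119.3 + 237.8 - 238.1 - 438.4 + 737.5 = 823.3
Primary income: -126.7 - 550.4 = -677.1
Secondary income: -93.6 + 144.1 - 300.5 - 290.8 = -540.8
Current account = (-4754.7) + 823.3 + (-677.1) + (-540.8) = -5149.3
(Excluded from the current account — financial account: domestic pension funds' purchases of foreign equities 937.5, borrowing by resident firms from foreign banks 835.0, sale of domestic government bonds to non-residents 775.7, acquisition of a foreign subsidiary by a resident firm (outward FDI) 1147.1; capital account: debt forgiveness received from foreign official creditors 101.3, capital transfers received from emigrants 105.7.)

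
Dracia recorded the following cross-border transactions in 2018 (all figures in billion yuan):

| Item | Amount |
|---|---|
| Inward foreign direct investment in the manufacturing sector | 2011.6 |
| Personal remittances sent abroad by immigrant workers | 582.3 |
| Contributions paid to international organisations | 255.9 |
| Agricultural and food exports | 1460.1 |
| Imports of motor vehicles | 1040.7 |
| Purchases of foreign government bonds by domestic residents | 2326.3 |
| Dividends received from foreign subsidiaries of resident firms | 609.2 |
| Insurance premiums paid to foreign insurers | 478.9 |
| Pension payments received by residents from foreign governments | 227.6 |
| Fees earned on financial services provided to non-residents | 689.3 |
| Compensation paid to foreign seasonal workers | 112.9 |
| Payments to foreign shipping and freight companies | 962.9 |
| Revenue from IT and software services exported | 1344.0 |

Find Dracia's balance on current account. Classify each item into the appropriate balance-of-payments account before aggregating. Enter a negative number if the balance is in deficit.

896.6

Goods: 1460.1 - 1040.7 = 419.4
Services: 1344.0 - 962.9 + 689.3 - 478.9 = 591.5
Primary income: 609.2 - 112.9 = 496.3
Secondary income: -582.3 - 255.9 + 227.6 = -610.6
Current account = 419.4 + 591.5 + 496.3 + (-610.6) = 896.6
(Excluded from the current account — financial account: inward foreign direct investment in the manufacturing sector 2011.6, purchases of foreign government bonds by domestic residents 2326.3.)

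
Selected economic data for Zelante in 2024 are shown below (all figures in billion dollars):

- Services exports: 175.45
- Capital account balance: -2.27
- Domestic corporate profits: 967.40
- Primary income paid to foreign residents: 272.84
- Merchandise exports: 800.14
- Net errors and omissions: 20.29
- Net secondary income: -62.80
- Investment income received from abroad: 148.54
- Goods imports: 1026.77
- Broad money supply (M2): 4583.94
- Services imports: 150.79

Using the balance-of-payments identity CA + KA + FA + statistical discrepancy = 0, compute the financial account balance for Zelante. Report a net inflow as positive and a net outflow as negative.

371.05

Goods balance = 800.14 - 1026.77 = -226.63
Services balance = 175.45 - 150.79 = 24.66
Trade balance (goods + services) = -226.63 + 24.66 = -201.97
Net primary income = 148.54 - 272.84 = -124.30
Net secondary income = -62.80
Current account = -201.97 + (-124.30) + (-62.80) = -389.07
Financial account = -(-389.07 + (-2.27) + 20.29) = 371.05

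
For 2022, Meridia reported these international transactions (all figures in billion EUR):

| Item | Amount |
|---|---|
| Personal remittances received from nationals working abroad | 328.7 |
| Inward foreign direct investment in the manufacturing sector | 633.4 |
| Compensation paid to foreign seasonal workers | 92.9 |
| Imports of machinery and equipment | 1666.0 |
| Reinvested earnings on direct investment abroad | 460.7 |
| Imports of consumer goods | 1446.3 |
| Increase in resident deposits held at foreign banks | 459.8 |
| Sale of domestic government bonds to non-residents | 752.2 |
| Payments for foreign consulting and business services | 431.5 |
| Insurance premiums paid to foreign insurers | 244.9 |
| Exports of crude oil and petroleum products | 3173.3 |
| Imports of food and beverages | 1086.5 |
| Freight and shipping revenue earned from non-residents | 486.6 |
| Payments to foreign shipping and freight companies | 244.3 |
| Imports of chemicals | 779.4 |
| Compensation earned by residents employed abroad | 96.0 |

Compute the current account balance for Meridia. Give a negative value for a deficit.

-1446.5

Goods: -1446.3 - 1086.5 + 3173.3 - 779.4 - 1666.0 = -1804.9
Services: -244.9 + 486.6 - 244.3 - 431.5 = -434.1
Primary income: 460.7 + 96.0 - 92.9 = 463.8
Secondary income: 328.7
Current account = (-1804.9) + (-434.1) + 463.8 + 328.7 = -1446.5
(Excluded from the current account — financial account: inward foreign direct investment in the manufacturing sector 633.4, increase in resident deposits held at foreign banks 459.8, sale of domestic government bonds to non-residents 752.2.)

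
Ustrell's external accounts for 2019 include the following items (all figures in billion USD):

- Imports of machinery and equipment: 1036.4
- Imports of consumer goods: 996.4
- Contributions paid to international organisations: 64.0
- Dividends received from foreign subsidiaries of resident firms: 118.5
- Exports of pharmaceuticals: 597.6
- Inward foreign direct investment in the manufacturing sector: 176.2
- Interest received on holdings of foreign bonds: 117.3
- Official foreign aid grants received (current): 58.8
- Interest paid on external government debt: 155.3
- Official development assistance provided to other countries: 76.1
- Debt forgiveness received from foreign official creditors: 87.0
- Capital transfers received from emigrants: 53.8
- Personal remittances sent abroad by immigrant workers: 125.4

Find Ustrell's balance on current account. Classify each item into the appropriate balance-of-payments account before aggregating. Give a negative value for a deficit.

-1561.4

Goods: -1036.4 - 996.4 + 597.6 = -1435.2
Primary income: -155.3 + 118.5 + 117.3 = 80.5
Secondary income: 58.8 - 125.4 - 76.1 - 64.0 = -206.7
Current account = (-1435.2) + 80.5 + (-206.7) = -1561.4
(Excluded from the current account — financial account: inward foreign direct investment in the manufacturing sector 176.2; capital account: debt forgiveness received from foreign official creditors 87.0, capital transfers received from emigrants 53.8.)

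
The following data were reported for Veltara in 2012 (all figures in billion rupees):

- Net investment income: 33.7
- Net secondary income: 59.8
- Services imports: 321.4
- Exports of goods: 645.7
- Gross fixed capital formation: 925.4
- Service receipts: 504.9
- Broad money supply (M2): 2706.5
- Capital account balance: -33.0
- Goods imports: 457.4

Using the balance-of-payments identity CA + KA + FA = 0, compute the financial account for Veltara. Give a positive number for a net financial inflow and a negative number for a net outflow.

-432.3

Goods balance = 645.7 - 457.4 = 188.3
Services balance = 504.9 - 321.4 = 183.5
Trade balance (goods + services) = 188.3 + 183.5 = 371.8
Net primary income = 33.7
Net secondary income = 59.8
Current account = 371.8 + 33.7 + 59.8 = 465.3
Financial account = -(465.3 + (-33.0)) = -432.3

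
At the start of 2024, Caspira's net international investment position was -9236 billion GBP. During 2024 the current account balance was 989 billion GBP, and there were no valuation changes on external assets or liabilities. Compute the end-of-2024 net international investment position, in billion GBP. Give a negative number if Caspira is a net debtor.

-8247

With no valuation effects, change in NIIP = current account = 989
End-of-year NIIP = -9236 + 989 = -8247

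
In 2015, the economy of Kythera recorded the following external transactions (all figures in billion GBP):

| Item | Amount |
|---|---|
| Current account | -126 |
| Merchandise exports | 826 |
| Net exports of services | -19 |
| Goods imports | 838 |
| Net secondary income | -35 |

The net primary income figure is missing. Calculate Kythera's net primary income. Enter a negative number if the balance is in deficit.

Current account = goods balance + services balance + net primary income + net secondary income
Sum of the known components = -66
Net primary income = CA - (known components) = -126 - (-66) = -60

-60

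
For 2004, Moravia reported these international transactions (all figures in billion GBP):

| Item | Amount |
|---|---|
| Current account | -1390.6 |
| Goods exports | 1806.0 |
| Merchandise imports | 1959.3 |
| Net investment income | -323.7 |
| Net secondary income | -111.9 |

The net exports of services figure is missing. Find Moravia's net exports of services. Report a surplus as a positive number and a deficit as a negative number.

-801.7

Current account = goods balance + services balance + net primary income + net secondary income
Sum of the known components = -588.9
Net exports of services = CA - (known components) = -1390.6 - (-588.9) = -801.7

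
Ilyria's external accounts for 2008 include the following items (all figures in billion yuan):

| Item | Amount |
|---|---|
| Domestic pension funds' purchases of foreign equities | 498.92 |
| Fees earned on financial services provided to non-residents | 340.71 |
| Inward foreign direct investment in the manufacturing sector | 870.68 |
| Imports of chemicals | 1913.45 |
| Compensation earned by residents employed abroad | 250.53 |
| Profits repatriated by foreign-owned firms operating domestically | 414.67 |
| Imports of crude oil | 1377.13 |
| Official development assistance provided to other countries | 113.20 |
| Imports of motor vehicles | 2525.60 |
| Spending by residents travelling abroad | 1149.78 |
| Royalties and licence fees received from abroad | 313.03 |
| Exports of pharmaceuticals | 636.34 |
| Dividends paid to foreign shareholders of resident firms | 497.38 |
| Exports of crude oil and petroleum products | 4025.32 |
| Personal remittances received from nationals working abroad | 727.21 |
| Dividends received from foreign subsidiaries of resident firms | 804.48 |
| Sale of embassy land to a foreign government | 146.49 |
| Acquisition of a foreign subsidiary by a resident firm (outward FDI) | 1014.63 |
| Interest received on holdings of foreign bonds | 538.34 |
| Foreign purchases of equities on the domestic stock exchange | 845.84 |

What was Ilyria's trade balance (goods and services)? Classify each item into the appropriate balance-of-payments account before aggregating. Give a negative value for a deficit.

Goods: -1377.13 + 4025.32 + 636.34 - 2525.60 - 1913.45 = -1154.52
Services: 340.71 + 313.03 - 1149.78 = -496.04
Trade balance = -1154.52 + (-496.04) = -1650.56
(Excluded from the trade balance — financial account: domestic pension funds' purchases of foreign equities 498.92, inward foreign direct investment in the manufacturing sector 870.68, acquisition of a foreign subsidiary by a resident firm (outward FDI) 1014.63, foreign purchases of equities on the domestic stock exchange 845.84; primary income: compensation earned by residents employed abroad 250.53, profits repatriated by foreign-owned firms operating domestically 414.67, dividends paid to foreign shareholders of resident firms 497.38, dividends received from foreign subsidiaries of resident firms 804.48, interest received on holdings of foreign bonds 538.34; secondary income: official development assistance provided to other countries 113.20, personal remittances received from nationals working abroad 727.21; capital account: sale of embassy land to a foreign government 146.49.)

-1650.56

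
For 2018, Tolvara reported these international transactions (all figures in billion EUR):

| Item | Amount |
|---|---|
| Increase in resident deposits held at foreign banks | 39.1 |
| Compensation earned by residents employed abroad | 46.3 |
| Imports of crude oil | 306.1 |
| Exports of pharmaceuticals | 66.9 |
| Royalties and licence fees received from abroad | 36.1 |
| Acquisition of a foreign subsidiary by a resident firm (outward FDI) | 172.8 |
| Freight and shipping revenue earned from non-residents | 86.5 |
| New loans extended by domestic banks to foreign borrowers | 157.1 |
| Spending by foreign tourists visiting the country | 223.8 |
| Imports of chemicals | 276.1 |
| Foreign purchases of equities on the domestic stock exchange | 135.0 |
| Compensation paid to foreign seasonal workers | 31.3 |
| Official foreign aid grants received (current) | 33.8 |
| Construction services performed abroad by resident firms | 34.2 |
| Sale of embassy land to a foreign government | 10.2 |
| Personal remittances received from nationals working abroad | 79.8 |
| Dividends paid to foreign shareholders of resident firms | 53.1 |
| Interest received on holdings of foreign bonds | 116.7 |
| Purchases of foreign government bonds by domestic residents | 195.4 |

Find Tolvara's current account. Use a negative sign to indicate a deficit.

Goods: 66.9 - 306.1 - 276.1 = -515.3
Services: 36.1 + 86.5 + 34.2 + 223.8 = 380.6
Primary income: 46.3 + 116.7 - 31.3 - 53.1 = 78.6
Secondary income: 33.8 + 79.8 = 113.6
Current account = (-515.3) + 380.6 + 78.6 + 113.6 = 57.5
(Excluded from the current account — financial account: increase in resident deposits held at foreign banks 39.1, acquisition of a foreign subsidiary by a resident firm (outward FDI) 172.8, new loans extended by domestic banks to foreign borrowers 157.1, foreign purchases of equities on the domestic stock exchange 135.0, purchases of foreign government bonds by domestic residents 195.4; capital account: sale of embassy land to a foreign government 10.2.)

57.5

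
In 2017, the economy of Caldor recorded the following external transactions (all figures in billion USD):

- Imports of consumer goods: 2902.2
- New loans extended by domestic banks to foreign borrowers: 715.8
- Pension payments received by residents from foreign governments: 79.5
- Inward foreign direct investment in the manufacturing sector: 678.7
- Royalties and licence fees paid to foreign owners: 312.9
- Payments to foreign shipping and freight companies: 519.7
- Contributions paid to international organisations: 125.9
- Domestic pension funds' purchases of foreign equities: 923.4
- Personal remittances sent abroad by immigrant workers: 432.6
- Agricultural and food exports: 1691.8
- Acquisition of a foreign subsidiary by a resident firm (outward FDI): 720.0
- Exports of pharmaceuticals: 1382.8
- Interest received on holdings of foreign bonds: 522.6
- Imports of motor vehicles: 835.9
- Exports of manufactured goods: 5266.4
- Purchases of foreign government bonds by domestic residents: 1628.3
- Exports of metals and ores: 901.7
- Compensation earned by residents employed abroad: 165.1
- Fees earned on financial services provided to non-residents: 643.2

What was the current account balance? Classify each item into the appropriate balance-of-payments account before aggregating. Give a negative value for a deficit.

Goods: 901.7 - 2902.2 + 5266.4 + 1691.8 - 835.9 + 1382.8 = 5504.6
Services: -519.7 + 643.2 - 312.9 = -189.4
Primary income: 522.6 + 165.1 = 687.7
Secondary income: 79.5 - 125.9 - 432.6 = -479.0
Current account = 5504.6 + (-189.4) + 687.7 + (-479.0) = 5523.9
(Excluded from the current account — financial account: new loans extended by domestic banks to foreign borrowers 715.8, inward foreign direct investment in the manufacturing sector 678.7, domestic pension funds' purchases of foreign equities 923.4, acquisition of a foreign subsidiary by a resident firm (outward FDI) 720.0, purchases of foreign government bonds by domestic residents 1628.3.)

5523.9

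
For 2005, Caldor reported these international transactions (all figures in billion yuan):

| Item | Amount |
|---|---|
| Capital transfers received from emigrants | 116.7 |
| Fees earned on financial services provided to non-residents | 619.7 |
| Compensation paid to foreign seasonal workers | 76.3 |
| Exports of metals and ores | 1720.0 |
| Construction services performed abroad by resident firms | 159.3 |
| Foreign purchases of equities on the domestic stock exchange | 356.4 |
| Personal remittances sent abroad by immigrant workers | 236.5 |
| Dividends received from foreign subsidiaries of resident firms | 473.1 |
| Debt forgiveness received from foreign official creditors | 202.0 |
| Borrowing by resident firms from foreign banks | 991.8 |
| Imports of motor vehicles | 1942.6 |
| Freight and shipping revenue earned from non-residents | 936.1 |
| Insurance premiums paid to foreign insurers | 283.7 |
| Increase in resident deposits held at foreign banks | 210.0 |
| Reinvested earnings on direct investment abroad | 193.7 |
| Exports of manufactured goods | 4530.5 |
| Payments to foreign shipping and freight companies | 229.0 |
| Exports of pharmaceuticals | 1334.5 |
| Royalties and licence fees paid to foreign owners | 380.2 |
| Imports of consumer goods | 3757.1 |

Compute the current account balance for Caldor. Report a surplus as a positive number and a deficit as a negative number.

3061.5

Goods: -1942.6 + 1720.0 + 4530.5 - 3757.1 + 1334.5 = 1885.3
Services: 619.7 - 380.2 - 229.0 + 159.3 - 283.7 + 936.1 = 822.2
Primary income: 473.1 - 76.3 + 193.7 = 590.5
Secondary income: -236.5
Current account = 1885.3 + 822.2 + 590.5 + (-236.5) = 3061.5
(Excluded from the current account — capital account: capital transfers received from emigrants 116.7, debt forgiveness received from foreign official creditors 202.0; financial account: foreign purchases of equities on the domestic stock exchange 356.4, borrowing by resident firms from foreign banks 991.8, increase in resident deposits held at foreign banks 210.0.)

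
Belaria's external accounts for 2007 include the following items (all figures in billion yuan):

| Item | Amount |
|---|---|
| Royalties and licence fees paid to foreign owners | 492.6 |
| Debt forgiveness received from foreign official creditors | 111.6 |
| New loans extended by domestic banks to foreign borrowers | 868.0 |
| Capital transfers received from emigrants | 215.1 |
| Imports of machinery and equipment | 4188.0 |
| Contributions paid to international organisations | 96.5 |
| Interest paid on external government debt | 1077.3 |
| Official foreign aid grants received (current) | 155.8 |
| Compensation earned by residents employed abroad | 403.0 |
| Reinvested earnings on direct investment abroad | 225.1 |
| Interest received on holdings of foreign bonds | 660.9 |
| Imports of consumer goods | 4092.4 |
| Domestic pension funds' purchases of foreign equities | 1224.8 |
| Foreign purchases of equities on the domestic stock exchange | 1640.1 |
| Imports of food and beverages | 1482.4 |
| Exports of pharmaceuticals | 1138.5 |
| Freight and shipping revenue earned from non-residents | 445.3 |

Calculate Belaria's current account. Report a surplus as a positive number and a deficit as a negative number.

Goods: 1138.5 - 4188.0 - 1482.4 - 4092.4 = -8624.3
Services: 445.3 - 492.6 = -47.3
Primary income: 660.9 + 225.1 + 403.0 - 1077.3 = 211.7
Secondary income: -96.5 + 155.8 = 59.3
Current account = (-8624.3) + (-47.3) + 211.7 + 59.3 = -8400.6
(Excluded from the current account — capital account: debt forgiveness received from foreign official creditors 111.6, capital transfers received from emigrants 215.1; financial account: new loans extended by domestic banks to foreign borrowers 868.0, domestic pension funds' purchases of foreign equities 1224.8, foreign purchases of equities on the domestic stock exchange 1640.1.)

-8400.6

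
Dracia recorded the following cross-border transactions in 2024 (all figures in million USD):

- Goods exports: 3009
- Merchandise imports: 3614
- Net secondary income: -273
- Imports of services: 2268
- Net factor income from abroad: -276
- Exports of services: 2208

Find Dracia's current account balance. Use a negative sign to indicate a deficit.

Goods balance = 3009 - 3614 = -605
Services balance = 2208 - 2268 = -60
Trade balance (goods + services) = -605 + (-60) = -665
Net primary income = -276
Net secondary income = -273
Current account = -665 + (-276) + (-273) = -1214

-1214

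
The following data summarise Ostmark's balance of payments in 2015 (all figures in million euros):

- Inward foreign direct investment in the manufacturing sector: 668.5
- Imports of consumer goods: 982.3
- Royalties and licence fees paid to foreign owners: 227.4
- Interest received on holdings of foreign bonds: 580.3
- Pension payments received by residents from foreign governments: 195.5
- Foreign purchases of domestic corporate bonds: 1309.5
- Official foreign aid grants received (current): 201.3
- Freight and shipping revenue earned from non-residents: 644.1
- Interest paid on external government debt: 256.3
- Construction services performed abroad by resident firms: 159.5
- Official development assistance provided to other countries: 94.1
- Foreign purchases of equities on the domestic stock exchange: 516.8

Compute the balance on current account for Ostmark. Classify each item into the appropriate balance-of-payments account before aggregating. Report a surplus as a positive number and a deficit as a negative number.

Goods: -982.3
Services: -227.4 + 159.5 + 644.1 = 576.2
Primary income: 580.3 - 256.3 = 324.0
Secondary income: 195.5 - 94.1 + 201.3 = 302.7
Current account = (-982.3) + 576.2 + 324.0 + 302.7 = 220.6
(Excluded from the current account — financial account: inward foreign direct investment in the manufacturing sector 668.5, foreign purchases of domestic corporate bonds 1309.5, foreign purchases of equities on the domestic stock exchange 516.8.)

220.6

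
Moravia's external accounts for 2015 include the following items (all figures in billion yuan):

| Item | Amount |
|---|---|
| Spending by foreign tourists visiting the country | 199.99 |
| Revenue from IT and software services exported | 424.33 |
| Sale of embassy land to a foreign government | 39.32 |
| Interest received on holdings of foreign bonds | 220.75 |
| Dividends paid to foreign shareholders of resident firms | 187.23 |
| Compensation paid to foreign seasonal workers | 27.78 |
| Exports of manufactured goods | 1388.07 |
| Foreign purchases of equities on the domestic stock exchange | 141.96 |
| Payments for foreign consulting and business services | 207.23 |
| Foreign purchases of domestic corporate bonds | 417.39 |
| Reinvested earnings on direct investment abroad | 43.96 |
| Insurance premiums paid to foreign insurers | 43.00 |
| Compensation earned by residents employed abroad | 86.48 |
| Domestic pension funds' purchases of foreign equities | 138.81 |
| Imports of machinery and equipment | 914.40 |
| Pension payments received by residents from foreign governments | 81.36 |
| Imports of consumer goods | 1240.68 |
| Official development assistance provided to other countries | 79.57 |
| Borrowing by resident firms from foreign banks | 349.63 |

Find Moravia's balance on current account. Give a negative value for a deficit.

-254.95

Goods: -1240.68 - 914.40 + 1388.07 = -767.01
Services: -43.00 + 199.99 - 207.23 + 424.33 = 374.09
Primary income: 43.96 - 187.23 - 27.78 + 86.48 + 220.75 = 136.18
Secondary income: -79.57 + 81.36 = 1.79
Current account = (-767.01) + 374.09 + 136.18 + 1.79 = -254.95
(Excluded from the current account — capital account: sale of embassy land to a foreign government 39.32; financial account: foreign purchases of equities on the domestic stock exchange 141.96, foreign purchases of domestic corporate bonds 417.39, domestic pension funds' purchases of foreign equities 138.81, borrowing by resident firms from foreign banks 349.63.)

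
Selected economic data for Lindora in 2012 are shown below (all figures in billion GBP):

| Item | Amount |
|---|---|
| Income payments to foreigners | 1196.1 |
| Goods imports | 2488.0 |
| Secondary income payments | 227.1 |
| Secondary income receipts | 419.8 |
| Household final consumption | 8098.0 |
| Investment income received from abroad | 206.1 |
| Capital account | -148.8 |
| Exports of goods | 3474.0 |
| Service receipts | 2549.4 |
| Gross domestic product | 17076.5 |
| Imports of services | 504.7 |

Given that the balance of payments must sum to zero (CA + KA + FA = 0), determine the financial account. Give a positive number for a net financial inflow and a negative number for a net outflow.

Goods balance = 3474.0 - 2488.0 = 986.0
Services balance = 2549.4 - 504.7 = 2044.7
Trade balance (goods + services) = 986.0 + 2044.7 = 3030.7
Net primary income = 206.1 - 1196.1 = -990.0
Net secondary income = 419.8 - 227.1 = 192.7
Current account = 3030.7 + (-990.0) + 192.7 = 2233.4
Financial account = -(2233.4 + (-148.8)) = -2084.6

-2084.6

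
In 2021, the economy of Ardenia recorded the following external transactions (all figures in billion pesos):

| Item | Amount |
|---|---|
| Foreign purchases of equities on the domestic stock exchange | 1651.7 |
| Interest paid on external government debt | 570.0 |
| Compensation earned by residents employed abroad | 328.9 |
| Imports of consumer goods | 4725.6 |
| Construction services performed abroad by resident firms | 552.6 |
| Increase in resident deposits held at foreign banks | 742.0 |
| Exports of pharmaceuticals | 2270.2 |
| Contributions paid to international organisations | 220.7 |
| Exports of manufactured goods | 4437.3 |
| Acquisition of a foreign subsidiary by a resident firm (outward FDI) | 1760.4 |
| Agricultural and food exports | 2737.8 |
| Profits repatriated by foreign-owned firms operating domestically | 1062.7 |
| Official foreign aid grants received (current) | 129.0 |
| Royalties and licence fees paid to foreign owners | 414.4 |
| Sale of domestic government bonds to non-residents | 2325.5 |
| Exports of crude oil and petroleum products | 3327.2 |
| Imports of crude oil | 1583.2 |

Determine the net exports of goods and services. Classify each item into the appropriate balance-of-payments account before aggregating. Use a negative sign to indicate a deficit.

6601.9

Goods: 3327.2 - 1583.2 + 2270.2 - 4725.6 + 4437.3 + 2737.8 = 6463.7
Services: -414.4 + 552.6 = 138.2
Trade balance = 6463.7 + 138.2 = 6601.9
(Excluded from the trade balance — financial account: foreign purchases of equities on the domestic stock exchange 1651.7, increase in resident deposits held at foreign banks 742.0, acquisition of a foreign subsidiary by a resident firm (outward FDI) 1760.4, sale of domestic government bonds to non-residents 2325.5; primary income: interest paid on external government debt 570.0, compensation earned by residents employed abroad 328.9, profits repatriated by foreign-owned firms operating domestically 1062.7; secondary income: contributions paid to international organisations 220.7, official foreign aid grants received (current) 129.0.)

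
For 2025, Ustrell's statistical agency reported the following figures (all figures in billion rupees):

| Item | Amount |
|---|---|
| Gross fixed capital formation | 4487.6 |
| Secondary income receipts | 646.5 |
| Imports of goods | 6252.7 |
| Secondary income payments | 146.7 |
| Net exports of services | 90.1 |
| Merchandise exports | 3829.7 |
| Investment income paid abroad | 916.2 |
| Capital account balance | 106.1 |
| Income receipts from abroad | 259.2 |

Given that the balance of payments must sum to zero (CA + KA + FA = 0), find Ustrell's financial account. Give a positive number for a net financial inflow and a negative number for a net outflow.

2384.0

Goods balance = 3829.7 - 6252.7 = -2423.0
Services balance = 90.1
Trade balance (goods + services) = -2423.0 + 90.1 = -2332.9
Net primary income = 259.2 - 916.2 = -657.0
Net secondary income = 646.5 - 146.7 = 499.8
Current account = -2332.9 + (-657.0) + 499.8 = -2490.1
Financial account = -(-2490.1 + 106.1) = 2384.0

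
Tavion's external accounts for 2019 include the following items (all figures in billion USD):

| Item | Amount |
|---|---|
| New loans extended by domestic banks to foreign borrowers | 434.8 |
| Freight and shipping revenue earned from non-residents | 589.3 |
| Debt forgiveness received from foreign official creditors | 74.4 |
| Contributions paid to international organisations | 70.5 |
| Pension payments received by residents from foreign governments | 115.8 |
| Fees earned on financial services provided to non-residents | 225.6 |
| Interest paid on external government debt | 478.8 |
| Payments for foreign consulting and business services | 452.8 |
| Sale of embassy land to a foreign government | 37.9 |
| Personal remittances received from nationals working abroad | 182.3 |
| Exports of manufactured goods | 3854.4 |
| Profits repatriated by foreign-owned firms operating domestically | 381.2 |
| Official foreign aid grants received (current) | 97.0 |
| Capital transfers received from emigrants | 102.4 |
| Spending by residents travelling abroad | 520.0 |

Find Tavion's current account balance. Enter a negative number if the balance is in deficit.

3161.1

Goods: 3854.4
Services: 589.3 - 452.8 + 225.6 - 520.0 = -157.9
Primary income: -478.8 - 381.2 = -860.0
Secondary income: 182.3 + 115.8 + 97.0 - 70.5 = 324.6
Current account = 3854.4 + (-157.9) + (-860.0) + 324.6 = 3161.1
(Excluded from the current account — financial account: new loans extended by domestic banks to foreign borrowers 434.8; capital account: debt forgiveness received from foreign official creditors 74.4, sale of embassy land to a foreign government 37.9, capital transfers received from emigrants 102.4.)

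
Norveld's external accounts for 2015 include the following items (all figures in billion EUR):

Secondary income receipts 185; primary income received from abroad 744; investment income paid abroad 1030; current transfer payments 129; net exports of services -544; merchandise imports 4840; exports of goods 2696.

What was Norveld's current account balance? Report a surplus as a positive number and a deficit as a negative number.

Goods balance = 2696 - 4840 = -2144
Services balance = -544
Trade balance (goods + services) = -2144 + (-544) = -2688
Net primary income = 744 - 1030 = -286
Net secondary income = 185 - 129 = 56
Current account = -2688 + (-286) + 56 = -2918

-2918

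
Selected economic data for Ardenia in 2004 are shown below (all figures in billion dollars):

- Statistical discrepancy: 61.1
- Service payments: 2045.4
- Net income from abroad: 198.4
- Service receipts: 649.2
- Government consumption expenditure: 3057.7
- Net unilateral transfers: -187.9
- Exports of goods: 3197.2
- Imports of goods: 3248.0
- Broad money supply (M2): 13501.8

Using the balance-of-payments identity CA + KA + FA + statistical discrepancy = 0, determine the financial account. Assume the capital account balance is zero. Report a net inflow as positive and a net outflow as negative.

1375.4

Goods balance = 3197.2 - 3248.0 = -50.8
Services balance = 649.2 - 2045.4 = -1396.2
Trade balance (goods + services) = -50.8 + (-1396.2) = -1447.0
Net primary income = 198.4
Net secondary income = -187.9
Current account = -1447.0 + 198.4 + (-187.9) = -1436.5
Financial account = -(-1436.5 + 61.1) = 1375.4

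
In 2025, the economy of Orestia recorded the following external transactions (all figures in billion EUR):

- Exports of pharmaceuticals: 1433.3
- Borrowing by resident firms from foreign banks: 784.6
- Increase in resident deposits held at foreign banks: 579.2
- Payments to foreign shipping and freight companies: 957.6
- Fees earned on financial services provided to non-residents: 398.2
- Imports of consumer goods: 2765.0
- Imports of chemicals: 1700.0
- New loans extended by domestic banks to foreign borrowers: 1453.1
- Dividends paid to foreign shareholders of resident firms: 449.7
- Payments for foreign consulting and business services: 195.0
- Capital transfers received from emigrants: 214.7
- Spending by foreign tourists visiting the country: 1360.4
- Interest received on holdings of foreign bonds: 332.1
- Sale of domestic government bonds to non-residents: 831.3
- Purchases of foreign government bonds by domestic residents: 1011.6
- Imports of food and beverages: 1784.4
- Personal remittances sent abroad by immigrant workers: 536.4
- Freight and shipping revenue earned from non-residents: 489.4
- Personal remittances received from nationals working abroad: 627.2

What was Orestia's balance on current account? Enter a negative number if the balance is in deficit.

-3747.5

Goods: -1700.0 - 1784.4 - 2765.0 + 1433.3 = -4816.1
Services: -957.6 + 489.4 - 195.0 + 398.2 + 1360.4 = 1095.4
Primary income: 332.1 - 449.7 = -117.6
Secondary income: 627.2 - 536.4 = 90.8
Current account = (-4816.1) + 1095.4 + (-117.6) + 90.8 = -3747.5
(Excluded from the current account — financial account: borrowing by resident firms from foreign banks 784.6, increase in resident deposits held at foreign banks 579.2, new loans extended by domestic banks to foreign borrowers 1453.1, sale of domestic government bonds to non-residents 831.3, purchases of foreign government bonds by domestic residents 1011.6; capital account: capital transfers received from emigrants 214.7.)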